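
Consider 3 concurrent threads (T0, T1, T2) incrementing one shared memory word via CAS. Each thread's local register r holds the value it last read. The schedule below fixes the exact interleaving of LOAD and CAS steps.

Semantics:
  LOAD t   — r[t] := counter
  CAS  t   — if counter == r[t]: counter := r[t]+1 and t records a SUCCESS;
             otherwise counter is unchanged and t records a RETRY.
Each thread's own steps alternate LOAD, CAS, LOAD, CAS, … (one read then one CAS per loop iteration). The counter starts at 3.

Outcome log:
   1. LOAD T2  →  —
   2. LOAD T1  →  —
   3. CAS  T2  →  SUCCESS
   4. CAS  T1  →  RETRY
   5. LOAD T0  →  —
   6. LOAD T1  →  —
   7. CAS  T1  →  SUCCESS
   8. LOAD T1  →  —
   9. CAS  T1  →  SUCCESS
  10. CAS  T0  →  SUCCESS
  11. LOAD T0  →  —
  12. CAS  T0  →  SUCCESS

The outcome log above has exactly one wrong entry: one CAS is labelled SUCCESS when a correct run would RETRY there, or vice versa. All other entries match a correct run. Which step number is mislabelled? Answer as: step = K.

Re-executing:
#1 T2 reads 3
#2 T1 reads 3
#3 T2 CAS(3→4) writes; counter now 4
#4 T1 CAS(3→4) fails; counter now 4
#5 T0 reads 4
#6 T1 reads 4
#7 T1 CAS(4→5) writes; counter now 5
#8 T1 reads 5
#9 T1 CAS(5→6) writes; counter now 6
#10 T0 CAS(4→5) fails; counter now 6
#11 T0 reads 6
#12 T0 CAS(6→7) writes; counter now 7
Mismatch at 10.

step = 10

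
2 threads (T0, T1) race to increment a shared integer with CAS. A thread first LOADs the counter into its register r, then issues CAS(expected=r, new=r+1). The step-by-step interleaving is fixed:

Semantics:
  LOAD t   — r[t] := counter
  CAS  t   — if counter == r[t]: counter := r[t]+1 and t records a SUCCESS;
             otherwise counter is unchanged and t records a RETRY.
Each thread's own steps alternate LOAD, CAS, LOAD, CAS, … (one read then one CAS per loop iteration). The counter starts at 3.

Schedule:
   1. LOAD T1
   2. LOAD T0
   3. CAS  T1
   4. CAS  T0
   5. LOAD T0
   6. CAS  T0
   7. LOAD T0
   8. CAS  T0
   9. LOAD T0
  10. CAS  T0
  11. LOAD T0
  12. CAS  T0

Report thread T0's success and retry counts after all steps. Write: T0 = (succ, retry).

T0 = (4, 1)

T1 LOAD — after: cnt=3, r=3 — load
T0 LOAD — after: cnt=3, r=3 — load
T1 CAS — after: cnt=4, r=3 — ok
T0 CAS — after: cnt=4, r=3 — retry
T0 LOAD — after: cnt=4, r=4 — load
T0 CAS — after: cnt=5, r=4 — ok
T0 LOAD — after: cnt=5, r=5 — load
T0 CAS — after: cnt=6, r=5 — ok
T0 LOAD — after: cnt=6, r=6 — load
T0 CAS — after: cnt=7, r=6 — ok
T0 LOAD — after: cnt=7, r=7 — load
T0 CAS — after: cnt=8, r=7 — ok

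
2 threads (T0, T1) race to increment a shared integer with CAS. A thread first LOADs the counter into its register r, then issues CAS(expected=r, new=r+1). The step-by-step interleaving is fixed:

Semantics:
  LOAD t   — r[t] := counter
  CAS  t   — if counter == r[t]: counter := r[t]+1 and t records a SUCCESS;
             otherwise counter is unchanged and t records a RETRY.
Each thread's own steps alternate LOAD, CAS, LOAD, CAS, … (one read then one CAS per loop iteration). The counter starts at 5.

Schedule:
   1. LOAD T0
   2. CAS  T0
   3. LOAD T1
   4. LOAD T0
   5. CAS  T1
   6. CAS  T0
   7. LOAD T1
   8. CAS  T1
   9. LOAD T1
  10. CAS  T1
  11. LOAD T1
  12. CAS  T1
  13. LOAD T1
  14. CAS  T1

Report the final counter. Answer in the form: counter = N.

counter = 11

step 1: T0 LOAD ⇒ load; ctr=5 reg=5
step 2: T0 CAS ⇒ ok; ctr=6 reg=5
step 3: T1 LOAD ⇒ load; ctr=6 reg=6
step 4: T0 LOAD ⇒ load; ctr=6 reg=6
step 5: T1 CAS ⇒ ok; ctr=7 reg=6
step 6: T0 CAS ⇒ retry; ctr=7 reg=6
step 7: T1 LOAD ⇒ load; ctr=7 reg=7
step 8: T1 CAS ⇒ ok; ctr=8 reg=7
step 9: T1 LOAD ⇒ load; ctr=8 reg=8
step 10: T1 CAS ⇒ ok; ctr=9 reg=8
step 11: T1 LOAD ⇒ load; ctr=9 reg=9
step 12: T1 CAS ⇒ ok; ctr=10 reg=9
step 13: T1 LOAD ⇒ load; ctr=10 reg=10
step 14: T1 CAS ⇒ ok; ctr=11 reg=10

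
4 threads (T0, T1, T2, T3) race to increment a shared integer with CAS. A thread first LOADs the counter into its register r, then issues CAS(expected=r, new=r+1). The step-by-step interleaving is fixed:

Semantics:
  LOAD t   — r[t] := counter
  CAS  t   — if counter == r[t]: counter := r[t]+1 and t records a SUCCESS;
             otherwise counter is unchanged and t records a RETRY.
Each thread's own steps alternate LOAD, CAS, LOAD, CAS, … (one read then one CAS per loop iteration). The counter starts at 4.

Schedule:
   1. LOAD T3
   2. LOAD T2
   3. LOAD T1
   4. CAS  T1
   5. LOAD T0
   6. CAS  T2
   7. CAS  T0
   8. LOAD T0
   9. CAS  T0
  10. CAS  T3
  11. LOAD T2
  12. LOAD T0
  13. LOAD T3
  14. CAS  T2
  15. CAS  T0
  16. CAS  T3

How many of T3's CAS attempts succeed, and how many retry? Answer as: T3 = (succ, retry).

T3 = (0, 2)

1. LOAD T3 → mem=4 r[T3]=4 [LOAD]
2. LOAD T2 → mem=4 r[T2]=4 [LOAD]
3. LOAD T1 → mem=4 r[T1]=4 [LOAD]
4. CAS T1 → mem=5 r[T1]=4 [OK]
5. LOAD T0 → mem=5 r[T0]=5 [LOAD]
6. CAS T2 → mem=5 r[T2]=4 [RETRY]
7. CAS T0 → mem=6 r[T0]=5 [OK]
8. LOAD T0 → mem=6 r[T0]=6 [LOAD]
9. CAS T0 → mem=7 r[T0]=6 [OK]
10. CAS T3 → mem=7 r[T3]=4 [RETRY]
11. LOAD T2 → mem=7 r[T2]=7 [LOAD]
12. LOAD T0 → mem=7 r[T0]=7 [LOAD]
13. LOAD T3 → mem=7 r[T3]=7 [LOAD]
14. CAS T2 → mem=8 r[T2]=7 [OK]
15. CAS T0 → mem=8 r[T0]=7 [RETRY]
16. CAS T3 → mem=8 r[T3]=7 [RETRY]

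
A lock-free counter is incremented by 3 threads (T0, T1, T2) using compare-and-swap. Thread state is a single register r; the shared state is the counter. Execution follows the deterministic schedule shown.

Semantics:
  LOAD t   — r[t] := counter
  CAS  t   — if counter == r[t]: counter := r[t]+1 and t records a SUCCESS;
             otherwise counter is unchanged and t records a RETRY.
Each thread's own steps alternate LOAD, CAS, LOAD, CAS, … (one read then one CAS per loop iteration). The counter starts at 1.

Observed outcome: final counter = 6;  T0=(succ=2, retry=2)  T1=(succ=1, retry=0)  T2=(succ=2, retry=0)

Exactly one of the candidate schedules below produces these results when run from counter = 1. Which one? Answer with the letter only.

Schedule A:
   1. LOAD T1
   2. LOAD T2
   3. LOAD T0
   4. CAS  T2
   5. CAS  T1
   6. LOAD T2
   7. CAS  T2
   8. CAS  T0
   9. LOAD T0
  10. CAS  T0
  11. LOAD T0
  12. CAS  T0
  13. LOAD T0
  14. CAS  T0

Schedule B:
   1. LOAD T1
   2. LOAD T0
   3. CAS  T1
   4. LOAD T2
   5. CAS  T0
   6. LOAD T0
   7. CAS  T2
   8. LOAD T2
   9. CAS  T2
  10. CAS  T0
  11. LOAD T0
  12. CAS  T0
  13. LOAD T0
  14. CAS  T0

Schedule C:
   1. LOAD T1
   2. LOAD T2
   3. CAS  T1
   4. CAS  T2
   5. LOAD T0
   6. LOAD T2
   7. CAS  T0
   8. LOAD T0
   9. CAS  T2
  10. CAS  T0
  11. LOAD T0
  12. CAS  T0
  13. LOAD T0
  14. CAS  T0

B

Tracing schedule B:
#1 T1 reads 1
#2 T0 reads 1
#3 T1 CAS(1→2) writes; counter now 2
#4 T2 reads 2
#5 T0 CAS(1→2) fails; counter now 2
#6 T0 reads 2
#7 T2 CAS(2→3) writes; counter now 3
#8 T2 reads 3
#9 T2 CAS(3→4) writes; counter now 4
#10 T0 CAS(2→3) fails; counter now 4
#11 T0 reads 4
#12 T0 CAS(4→5) writes; counter now 5
#13 T0 reads 5
#14 T0 CAS(5→6) writes; counter now 6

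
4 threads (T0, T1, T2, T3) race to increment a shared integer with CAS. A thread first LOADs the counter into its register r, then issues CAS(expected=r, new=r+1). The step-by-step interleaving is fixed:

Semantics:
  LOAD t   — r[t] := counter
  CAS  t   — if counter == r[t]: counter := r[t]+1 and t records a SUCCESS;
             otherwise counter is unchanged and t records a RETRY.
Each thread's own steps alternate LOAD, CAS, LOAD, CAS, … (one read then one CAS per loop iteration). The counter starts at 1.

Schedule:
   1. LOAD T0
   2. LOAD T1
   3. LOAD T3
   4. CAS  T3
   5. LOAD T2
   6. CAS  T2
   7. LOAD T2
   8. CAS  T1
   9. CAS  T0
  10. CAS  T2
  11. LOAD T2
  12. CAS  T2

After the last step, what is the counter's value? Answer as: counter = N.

[1] T0.load  rd  (counter 1, T0.r 1)
[2] T1.load  rd  (counter 1, T1.r 1)
[3] T3.load  rd  (counter 1, T3.r 1)
[4] T3.cas  hit  (counter 2, T3.r 1)
[5] T2.load  rd  (counter 2, T2.r 2)
[6] T2.cas  hit  (counter 3, T2.r 2)
[7] T2.load  rd  (counter 3, T2.r 3)
[8] T1.cas  miss  (counter 3, T1.r 1)
[9] T0.cas  miss  (counter 3, T0.r 1)
[10] T2.cas  hit  (counter 4, T2.r 3)
[11] T2.load  rd  (counter 4, T2.r 4)
[12] T2.cas  hit  (counter 5, T2.r 4)

counter = 5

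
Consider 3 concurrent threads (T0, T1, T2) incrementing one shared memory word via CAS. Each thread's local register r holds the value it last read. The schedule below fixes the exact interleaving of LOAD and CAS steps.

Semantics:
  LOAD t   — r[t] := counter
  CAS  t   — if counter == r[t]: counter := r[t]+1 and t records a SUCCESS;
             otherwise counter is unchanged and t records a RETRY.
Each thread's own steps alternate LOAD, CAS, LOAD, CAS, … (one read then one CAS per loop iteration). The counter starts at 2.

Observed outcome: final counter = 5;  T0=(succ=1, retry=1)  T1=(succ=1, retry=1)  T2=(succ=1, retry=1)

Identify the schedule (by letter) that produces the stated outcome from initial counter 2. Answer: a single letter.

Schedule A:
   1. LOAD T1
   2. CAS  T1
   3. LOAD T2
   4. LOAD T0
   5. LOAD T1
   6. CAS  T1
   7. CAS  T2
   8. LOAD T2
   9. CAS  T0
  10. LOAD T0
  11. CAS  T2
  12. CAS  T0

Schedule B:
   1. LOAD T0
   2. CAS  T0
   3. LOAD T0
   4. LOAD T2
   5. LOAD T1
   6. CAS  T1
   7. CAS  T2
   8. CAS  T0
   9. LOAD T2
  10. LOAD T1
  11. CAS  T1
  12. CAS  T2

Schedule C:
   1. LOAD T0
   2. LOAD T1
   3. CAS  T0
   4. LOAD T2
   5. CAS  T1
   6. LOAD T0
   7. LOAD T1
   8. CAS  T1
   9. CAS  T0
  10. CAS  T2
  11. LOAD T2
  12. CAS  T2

Simulating candidate C:
[1] T0.load  rd  (counter 2, T0.r 2)
[2] T1.load  rd  (counter 2, T1.r 2)
[3] T0.cas  hit  (counter 3, T0.r 2)
[4] T2.load  rd  (counter 3, T2.r 3)
[5] T1.cas  miss  (counter 3, T1.r 2)
[6] T0.load  rd  (counter 3, T0.r 3)
[7] T1.load  rd  (counter 3, T1.r 3)
[8] T1.cas  hit  (counter 4, T1.r 3)
[9] T0.cas  miss  (counter 4, T0.r 3)
[10] T2.cas  miss  (counter 4, T2.r 3)
[11] T2.load  rd  (counter 4, T2.r 4)
[12] T2.cas  hit  (counter 5, T2.r 4)

C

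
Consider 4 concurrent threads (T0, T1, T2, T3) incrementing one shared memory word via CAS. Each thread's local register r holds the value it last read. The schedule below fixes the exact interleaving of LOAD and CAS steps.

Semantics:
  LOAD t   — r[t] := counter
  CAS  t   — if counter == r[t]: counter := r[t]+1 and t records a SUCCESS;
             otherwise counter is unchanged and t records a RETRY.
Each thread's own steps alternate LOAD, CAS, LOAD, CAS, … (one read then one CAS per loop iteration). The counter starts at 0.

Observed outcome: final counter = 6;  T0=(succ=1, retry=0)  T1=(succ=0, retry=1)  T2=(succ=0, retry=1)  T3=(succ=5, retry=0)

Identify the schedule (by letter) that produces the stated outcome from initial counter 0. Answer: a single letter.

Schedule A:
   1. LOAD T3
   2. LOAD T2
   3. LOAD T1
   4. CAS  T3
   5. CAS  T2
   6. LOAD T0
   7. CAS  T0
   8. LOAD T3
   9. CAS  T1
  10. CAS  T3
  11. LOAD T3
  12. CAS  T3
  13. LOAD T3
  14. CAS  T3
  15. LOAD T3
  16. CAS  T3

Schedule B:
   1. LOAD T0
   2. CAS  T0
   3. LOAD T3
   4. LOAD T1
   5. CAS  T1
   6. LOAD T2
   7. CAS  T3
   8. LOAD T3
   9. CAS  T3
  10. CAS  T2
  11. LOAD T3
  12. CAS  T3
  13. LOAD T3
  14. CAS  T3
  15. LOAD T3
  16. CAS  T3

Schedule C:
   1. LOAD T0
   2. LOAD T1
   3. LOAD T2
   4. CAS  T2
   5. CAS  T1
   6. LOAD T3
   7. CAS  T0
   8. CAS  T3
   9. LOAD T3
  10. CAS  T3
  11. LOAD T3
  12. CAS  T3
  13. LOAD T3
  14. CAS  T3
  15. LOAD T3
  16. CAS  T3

A

Simulating candidate A:
[1] T3.load  rd  (counter 0, T3.r 0)
[2] T2.load  rd  (counter 0, T2.r 0)
[3] T1.load  rd  (counter 0, T1.r 0)
[4] T3.cas  hit  (counter 1, T3.r 0)
[5] T2.cas  miss  (counter 1, T2.r 0)
[6] T0.load  rd  (counter 1, T0.r 1)
[7] T0.cas  hit  (counter 2, T0.r 1)
[8] T3.load  rd  (counter 2, T3.r 2)
[9] T1.cas  miss  (counter 2, T1.r 0)
[10] T3.cas  hit  (counter 3, T3.r 2)
[11] T3.load  rd  (counter 3, T3.r 3)
[12] T3.cas  hit  (counter 4, T3.r 3)
[13] T3.load  rd  (counter 4, T3.r 4)
[14] T3.cas  hit  (counter 5, T3.r 4)
[15] T3.load  rd  (counter 5, T3.r 5)
[16] T3.cas  hit  (counter 6, T3.r 5)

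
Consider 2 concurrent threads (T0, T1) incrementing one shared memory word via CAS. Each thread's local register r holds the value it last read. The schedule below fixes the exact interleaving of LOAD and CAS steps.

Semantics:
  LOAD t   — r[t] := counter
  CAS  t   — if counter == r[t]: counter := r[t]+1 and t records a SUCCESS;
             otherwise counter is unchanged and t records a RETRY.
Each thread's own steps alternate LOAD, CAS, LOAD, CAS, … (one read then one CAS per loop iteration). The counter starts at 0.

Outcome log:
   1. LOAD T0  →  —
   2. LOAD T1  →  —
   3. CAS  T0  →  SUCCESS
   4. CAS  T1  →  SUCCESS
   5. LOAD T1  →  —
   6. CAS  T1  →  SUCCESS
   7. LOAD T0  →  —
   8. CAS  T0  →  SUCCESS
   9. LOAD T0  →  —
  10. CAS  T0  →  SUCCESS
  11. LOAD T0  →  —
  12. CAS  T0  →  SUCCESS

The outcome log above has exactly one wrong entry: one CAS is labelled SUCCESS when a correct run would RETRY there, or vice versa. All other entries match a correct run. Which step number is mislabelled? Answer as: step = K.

step = 4

Reference trace:
1. LOAD T0 → mem=0 r[T0]=0 [LOAD]
2. LOAD T1 → mem=0 r[T1]=0 [LOAD]
3. CAS T0 → mem=1 r[T0]=0 [OK]
4. CAS T1 → mem=1 r[T1]=0 [RETRY]
5. LOAD T1 → mem=1 r[T1]=1 [LOAD]
6. CAS T1 → mem=2 r[T1]=1 [OK]
7. LOAD T0 → mem=2 r[T0]=2 [LOAD]
8. CAS T0 → mem=3 r[T0]=2 [OK]
9. LOAD T0 → mem=3 r[T0]=3 [LOAD]
10. CAS T0 → mem=4 r[T0]=3 [OK]
11. LOAD T0 → mem=4 r[T0]=4 [LOAD]
12. CAS T0 → mem=5 r[T0]=4 [OK]
Flip is step 4.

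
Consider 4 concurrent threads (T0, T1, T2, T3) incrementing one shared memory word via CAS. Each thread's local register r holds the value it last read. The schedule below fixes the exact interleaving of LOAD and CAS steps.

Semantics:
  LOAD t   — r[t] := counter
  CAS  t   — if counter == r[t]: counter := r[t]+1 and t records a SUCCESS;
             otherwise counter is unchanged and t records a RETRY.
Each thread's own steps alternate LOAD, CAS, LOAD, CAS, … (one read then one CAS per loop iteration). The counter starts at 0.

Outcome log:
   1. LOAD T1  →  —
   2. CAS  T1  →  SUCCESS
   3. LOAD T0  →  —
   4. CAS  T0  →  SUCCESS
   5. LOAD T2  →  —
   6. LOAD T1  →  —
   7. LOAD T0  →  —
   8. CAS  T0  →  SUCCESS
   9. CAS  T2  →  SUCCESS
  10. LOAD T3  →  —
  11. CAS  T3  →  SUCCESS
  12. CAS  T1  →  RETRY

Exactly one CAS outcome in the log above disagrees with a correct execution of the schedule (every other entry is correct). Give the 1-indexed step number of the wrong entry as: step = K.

step = 9

Correct run:
[1] T1.load  rd  (counter 0, T1.r 0)
[2] T1.cas  hit  (counter 1, T1.r 0)
[3] T0.load  rd  (counter 1, T0.r 1)
[4] T0.cas  hit  (counter 2, T0.r 1)
[5] T2.load  rd  (counter 2, T2.r 2)
[6] T1.load  rd  (counter 2, T1.r 2)
[7] T0.load  rd  (counter 2, T0.r 2)
[8] T0.cas  hit  (counter 3, T0.r 2)
[9] T2.cas  miss  (counter 3, T2.r 2)
[10] T3.load  rd  (counter 3, T3.r 3)
[11] T3.cas  hit  (counter 4, T3.r 3)
[12] T1.cas  miss  (counter 4, T1.r 2)
Flip is step 9.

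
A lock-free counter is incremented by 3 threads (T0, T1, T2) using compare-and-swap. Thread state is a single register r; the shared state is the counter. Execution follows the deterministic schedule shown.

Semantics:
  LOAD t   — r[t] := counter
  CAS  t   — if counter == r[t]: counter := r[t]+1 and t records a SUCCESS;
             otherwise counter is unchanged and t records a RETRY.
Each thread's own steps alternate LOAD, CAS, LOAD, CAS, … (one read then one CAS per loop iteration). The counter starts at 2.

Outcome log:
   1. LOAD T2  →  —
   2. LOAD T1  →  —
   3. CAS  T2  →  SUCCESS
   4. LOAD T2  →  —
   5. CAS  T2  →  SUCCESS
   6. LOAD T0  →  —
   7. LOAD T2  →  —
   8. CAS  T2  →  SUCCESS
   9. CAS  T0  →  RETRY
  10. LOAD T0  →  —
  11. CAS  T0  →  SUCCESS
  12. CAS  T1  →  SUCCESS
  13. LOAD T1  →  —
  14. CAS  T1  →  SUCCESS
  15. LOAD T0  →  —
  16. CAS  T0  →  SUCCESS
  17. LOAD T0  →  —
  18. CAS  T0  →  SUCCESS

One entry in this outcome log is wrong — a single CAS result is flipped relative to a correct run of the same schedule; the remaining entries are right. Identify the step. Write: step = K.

Correct run:
step 1: T2 LOAD ⇒ load; ctr=2 reg=2
step 2: T1 LOAD ⇒ load; ctr=2 reg=2
step 3: T2 CAS ⇒ ok; ctr=3 reg=2
step 4: T2 LOAD ⇒ load; ctr=3 reg=3
step 5: T2 CAS ⇒ ok; ctr=4 reg=3
step 6: T0 LOAD ⇒ load; ctr=4 reg=4
step 7: T2 LOAD ⇒ load; ctr=4 reg=4
step 8: T2 CAS ⇒ ok; ctr=5 reg=4
step 9: T0 CAS ⇒ retry; ctr=5 reg=4
step 10: T0 LOAD ⇒ load; ctr=5 reg=5
step 11: T0 CAS ⇒ ok; ctr=6 reg=5
step 12: T1 CAS ⇒ retry; ctr=6 reg=2
step 13: T1 LOAD ⇒ load; ctr=6 reg=6
step 14: T1 CAS ⇒ ok; ctr=7 reg=6
step 15: T0 LOAD ⇒ load; ctr=7 reg=7
step 16: T0 CAS ⇒ ok; ctr=8 reg=7
step 17: T0 LOAD ⇒ load; ctr=8 reg=8
step 18: T0 CAS ⇒ ok; ctr=9 reg=8
Log disagrees first at step 12.

step = 12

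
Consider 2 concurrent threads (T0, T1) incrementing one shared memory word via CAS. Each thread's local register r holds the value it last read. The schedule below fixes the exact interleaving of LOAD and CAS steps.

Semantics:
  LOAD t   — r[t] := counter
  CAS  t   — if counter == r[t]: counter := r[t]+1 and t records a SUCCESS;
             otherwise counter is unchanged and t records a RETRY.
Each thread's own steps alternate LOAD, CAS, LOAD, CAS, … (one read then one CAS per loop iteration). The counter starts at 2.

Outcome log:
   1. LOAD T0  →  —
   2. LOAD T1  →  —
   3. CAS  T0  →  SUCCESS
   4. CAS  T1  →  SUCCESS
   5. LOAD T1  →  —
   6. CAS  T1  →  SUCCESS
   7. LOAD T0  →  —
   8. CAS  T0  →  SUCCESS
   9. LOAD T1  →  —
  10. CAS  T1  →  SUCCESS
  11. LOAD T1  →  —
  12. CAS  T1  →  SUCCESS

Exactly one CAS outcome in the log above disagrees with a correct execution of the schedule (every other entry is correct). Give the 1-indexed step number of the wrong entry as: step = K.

Correct run:
#1 T0 reads 2
#2 T1 reads 2
#3 T0 CAS(2→3) writes; counter now 3
#4 T1 CAS(2→3) fails; counter now 3
#5 T1 reads 3
#6 T1 CAS(3→4) writes; counter now 4
#7 T0 reads 4
#8 T0 CAS(4→5) writes; counter now 5
#9 T1 reads 5
#10 T1 CAS(5→6) writes; counter now 6
#11 T1 reads 6
#12 T1 CAS(6→7) writes; counter now 7
Mismatch at 4.

step = 4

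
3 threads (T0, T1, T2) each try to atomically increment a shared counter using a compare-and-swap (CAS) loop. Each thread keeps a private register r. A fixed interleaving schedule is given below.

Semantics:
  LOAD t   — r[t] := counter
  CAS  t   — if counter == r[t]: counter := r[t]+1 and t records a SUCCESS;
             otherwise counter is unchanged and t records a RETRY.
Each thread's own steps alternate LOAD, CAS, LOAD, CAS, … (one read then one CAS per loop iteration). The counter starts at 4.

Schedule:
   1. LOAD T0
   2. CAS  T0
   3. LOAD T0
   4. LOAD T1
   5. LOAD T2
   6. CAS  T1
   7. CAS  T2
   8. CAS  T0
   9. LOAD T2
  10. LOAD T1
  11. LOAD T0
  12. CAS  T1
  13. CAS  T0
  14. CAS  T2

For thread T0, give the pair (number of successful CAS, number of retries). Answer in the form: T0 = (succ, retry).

T0 = (1, 2)

#1 T0 reads 4
#2 T0 CAS(4→5) writes; counter now 5
#3 T0 reads 5
#4 T1 reads 5
#5 T2 reads 5
#6 T1 CAS(5→6) writes; counter now 6
#7 T2 CAS(5→6) fails; counter now 6
#8 T0 CAS(5→6) fails; counter now 6
#9 T2 reads 6
#10 T1 reads 6
#11 T0 reads 6
#12 T1 CAS(6→7) writes; counter now 7
#13 T0 CAS(6→7) fails; counter now 7
#14 T2 CAS(6→7) fails; counter now 7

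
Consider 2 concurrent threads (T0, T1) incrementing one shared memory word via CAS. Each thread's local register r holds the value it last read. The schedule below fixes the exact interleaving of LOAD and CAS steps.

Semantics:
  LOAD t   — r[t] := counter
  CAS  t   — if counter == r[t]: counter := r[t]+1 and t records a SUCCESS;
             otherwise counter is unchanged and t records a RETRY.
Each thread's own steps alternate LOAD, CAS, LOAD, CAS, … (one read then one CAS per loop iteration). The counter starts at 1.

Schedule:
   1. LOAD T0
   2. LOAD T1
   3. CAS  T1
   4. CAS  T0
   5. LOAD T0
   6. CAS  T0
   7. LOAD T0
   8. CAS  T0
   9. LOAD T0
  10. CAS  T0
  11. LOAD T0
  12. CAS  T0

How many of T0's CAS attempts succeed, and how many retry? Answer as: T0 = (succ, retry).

T0 LOAD — after: cnt=1, r=1 — load
T1 LOAD — after: cnt=1, r=1 — load
T1 CAS — after: cnt=2, r=1 — ok
T0 CAS — after: cnt=2, r=1 — retry
T0 LOAD — after: cnt=2, r=2 — load
T0 CAS — after: cnt=3, r=2 — ok
T0 LOAD — after: cnt=3, r=3 — load
T0 CAS — after: cnt=4, r=3 — ok
T0 LOAD — after: cnt=4, r=4 — load
T0 CAS — after: cnt=5, r=4 — ok
T0 LOAD — after: cnt=5, r=5 — load
T0 CAS — after: cnt=6, r=5 — ok

T0 = (4, 1)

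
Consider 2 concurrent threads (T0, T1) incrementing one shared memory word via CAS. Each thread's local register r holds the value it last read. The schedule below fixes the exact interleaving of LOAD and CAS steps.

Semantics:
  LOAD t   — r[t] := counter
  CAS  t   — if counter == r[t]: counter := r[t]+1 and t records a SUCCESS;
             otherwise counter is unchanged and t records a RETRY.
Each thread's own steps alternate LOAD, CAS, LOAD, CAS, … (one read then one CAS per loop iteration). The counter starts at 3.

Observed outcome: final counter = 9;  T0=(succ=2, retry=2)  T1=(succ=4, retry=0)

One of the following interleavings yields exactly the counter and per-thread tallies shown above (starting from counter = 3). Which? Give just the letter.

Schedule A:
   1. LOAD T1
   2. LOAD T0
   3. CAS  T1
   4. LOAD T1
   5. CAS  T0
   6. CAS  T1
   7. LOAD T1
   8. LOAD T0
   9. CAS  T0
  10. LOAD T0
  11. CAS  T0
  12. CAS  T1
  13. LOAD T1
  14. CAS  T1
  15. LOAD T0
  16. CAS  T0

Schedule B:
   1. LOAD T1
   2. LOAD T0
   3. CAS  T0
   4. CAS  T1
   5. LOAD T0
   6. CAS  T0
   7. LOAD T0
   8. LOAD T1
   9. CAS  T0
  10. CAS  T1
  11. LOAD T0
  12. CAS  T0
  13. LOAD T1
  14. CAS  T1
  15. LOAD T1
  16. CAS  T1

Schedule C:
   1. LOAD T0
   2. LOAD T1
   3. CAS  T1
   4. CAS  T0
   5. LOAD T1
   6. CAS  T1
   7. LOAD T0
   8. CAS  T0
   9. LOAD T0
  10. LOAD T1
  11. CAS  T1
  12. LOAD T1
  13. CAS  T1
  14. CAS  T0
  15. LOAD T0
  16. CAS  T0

Tracing schedule C:
T0 LOAD — after: cnt=3, r=3 — load
T1 LOAD — after: cnt=3, r=3 — load
T1 CAS — after: cnt=4, r=3 — ok
T0 CAS — after: cnt=4, r=3 — retry
T1 LOAD — after: cnt=4, r=4 — load
T1 CAS — after: cnt=5, r=4 — ok
T0 LOAD — after: cnt=5, r=5 — load
T0 CAS — after: cnt=6, r=5 — ok
T0 LOAD — after: cnt=6, r=6 — load
T1 LOAD — after: cnt=6, r=6 — load
T1 CAS — after: cnt=7, r=6 — ok
T1 LOAD — after: cnt=7, r=7 — load
T1 CAS — after: cnt=8, r=7 — ok
T0 CAS — after: cnt=8, r=6 — retry
T0 LOAD — after: cnt=8, r=8 — load
T0 CAS — after: cnt=9, r=8 — ok

C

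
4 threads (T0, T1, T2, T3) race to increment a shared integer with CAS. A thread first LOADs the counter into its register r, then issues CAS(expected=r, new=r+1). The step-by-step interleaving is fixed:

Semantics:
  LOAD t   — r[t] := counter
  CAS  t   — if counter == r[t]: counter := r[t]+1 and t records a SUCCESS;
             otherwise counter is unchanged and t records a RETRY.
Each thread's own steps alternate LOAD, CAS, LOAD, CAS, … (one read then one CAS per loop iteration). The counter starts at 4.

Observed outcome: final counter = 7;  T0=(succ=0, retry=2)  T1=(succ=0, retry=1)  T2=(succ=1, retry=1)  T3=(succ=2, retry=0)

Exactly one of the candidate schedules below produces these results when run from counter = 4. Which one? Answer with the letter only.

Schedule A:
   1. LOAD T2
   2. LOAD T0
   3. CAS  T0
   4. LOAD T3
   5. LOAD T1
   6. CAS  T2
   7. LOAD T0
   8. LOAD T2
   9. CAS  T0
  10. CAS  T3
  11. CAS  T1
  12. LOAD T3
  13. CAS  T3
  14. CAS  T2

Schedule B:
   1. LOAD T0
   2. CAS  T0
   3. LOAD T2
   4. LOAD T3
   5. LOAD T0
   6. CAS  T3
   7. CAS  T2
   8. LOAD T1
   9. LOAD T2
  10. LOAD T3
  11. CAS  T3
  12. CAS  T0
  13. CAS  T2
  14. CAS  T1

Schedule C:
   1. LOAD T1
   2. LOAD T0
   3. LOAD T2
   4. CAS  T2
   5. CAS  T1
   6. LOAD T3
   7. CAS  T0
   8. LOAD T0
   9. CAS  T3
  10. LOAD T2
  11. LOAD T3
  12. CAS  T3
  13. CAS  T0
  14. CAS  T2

Tracing schedule C:
   1) LOAD T1:  M=4  r_T1=4
   2) LOAD T0:  M=4  r_T0=4
   3) LOAD T2:  M=4  r_T2=4
   4) CAS  T2:  M=5  r_T2=4 ✓
   5) CAS  T1:  M=5  r_T1=4 ✗
   6) LOAD T3:  M=5  r_T3=5
   7) CAS  T0:  M=5  r_T0=4 ✗
   8) LOAD T0:  M=5  r_T0=5
   9) CAS  T3:  M=6  r_T3=5 ✓
  10) LOAD T2:  M=6  r_T2=6
  11) LOAD T3:  M=6  r_T3=6
  12) CAS  T3:  M=7  r_T3=6 ✓
  13) CAS  T0:  M=7  r_T0=5 ✗
  14) CAS  T2:  M=7  r_T2=6 ✗

C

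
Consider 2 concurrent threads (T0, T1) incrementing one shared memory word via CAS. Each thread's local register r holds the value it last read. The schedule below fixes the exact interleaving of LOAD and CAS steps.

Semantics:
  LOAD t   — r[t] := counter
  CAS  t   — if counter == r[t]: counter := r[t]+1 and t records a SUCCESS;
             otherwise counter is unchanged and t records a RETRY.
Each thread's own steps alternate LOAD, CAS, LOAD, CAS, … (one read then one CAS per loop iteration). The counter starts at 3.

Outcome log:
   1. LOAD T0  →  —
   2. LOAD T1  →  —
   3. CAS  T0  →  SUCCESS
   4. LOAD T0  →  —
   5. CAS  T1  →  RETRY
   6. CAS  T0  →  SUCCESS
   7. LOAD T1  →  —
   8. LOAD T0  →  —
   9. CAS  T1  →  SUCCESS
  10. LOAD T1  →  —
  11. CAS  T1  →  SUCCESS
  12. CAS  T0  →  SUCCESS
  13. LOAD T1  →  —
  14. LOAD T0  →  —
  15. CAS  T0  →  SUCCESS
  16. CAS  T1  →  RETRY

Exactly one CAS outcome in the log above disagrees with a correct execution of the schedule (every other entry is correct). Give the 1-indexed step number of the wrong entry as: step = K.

Re-executing:
step 1: T0 LOAD ⇒ load; ctr=3 reg=3
step 2: T1 LOAD ⇒ load; ctr=3 reg=3
step 3: T0 CAS ⇒ ok; ctr=4 reg=3
step 4: T0 LOAD ⇒ load; ctr=4 reg=4
step 5: T1 CAS ⇒ retry; ctr=4 reg=3
step 6: T0 CAS ⇒ ok; ctr=5 reg=4
step 7: T1 LOAD ⇒ load; ctr=5 reg=5
step 8: T0 LOAD ⇒ load; ctr=5 reg=5
step 9: T1 CAS ⇒ ok; ctr=6 reg=5
step 10: T1 LOAD ⇒ load; ctr=6 reg=6
step 11: T1 CAS ⇒ ok; ctr=7 reg=6
step 12: T0 CAS ⇒ retry; ctr=7 reg=5
step 13: T1 LOAD ⇒ load; ctr=7 reg=7
step 14: T0 LOAD ⇒ load; ctr=7 reg=7
step 15: T0 CAS ⇒ ok; ctr=8 reg=7
step 16: T1 CAS ⇒ retry; ctr=8 reg=7
Flip is step 12.

step = 12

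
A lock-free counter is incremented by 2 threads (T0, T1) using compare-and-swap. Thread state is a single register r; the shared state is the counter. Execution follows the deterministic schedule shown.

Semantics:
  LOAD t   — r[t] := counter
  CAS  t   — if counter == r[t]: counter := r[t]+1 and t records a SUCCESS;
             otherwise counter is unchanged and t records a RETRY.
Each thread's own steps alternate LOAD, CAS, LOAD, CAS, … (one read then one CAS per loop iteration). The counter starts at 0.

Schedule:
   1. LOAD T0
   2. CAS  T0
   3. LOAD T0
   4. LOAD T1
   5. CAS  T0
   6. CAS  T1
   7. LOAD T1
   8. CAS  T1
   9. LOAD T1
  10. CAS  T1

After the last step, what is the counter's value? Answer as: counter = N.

[1] T0.load  rd  (counter 0, T0.r 0)
[2] T0.cas  hit  (counter 1, T0.r 0)
[3] T0.load  rd  (counter 1, T0.r 1)
[4] T1.load  rd  (counter 1, T1.r 1)
[5] T0.cas  hit  (counter 2, T0.r 1)
[6] T1.cas  miss  (counter 2, T1.r 1)
[7] T1.load  rd  (counter 2, T1.r 2)
[8] T1.cas  hit  (counter 3, T1.r 2)
[9] T1.load  rd  (counter 3, T1.r 3)
[10] T1.cas  hit  (counter 4, T1.r 3)

counter = 4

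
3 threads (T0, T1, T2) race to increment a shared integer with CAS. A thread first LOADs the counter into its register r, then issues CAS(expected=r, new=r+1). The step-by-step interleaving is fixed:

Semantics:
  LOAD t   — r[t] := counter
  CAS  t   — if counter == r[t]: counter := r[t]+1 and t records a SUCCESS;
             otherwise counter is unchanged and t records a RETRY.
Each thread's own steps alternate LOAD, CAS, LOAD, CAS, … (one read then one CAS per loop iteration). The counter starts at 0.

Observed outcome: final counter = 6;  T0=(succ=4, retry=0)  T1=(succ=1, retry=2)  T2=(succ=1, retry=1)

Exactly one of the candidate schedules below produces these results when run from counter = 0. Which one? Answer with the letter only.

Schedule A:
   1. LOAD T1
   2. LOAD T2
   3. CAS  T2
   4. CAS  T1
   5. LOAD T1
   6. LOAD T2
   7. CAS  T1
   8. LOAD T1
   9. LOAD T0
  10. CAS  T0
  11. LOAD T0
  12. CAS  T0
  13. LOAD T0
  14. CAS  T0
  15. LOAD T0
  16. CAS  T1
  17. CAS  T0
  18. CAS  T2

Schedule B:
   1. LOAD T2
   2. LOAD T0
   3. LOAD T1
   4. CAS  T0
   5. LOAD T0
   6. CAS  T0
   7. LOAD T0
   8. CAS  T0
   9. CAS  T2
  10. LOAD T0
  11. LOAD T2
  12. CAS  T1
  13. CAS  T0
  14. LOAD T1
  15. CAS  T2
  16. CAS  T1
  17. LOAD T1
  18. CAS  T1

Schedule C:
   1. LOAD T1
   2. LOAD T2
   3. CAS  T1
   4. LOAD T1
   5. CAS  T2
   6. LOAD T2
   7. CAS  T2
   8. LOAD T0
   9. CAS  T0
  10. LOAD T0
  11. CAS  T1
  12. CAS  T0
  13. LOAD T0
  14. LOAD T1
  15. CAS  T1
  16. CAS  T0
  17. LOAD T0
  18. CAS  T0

A

Simulating candidate A:
#1 T1 reads 0
#2 T2 reads 0
#3 T2 CAS(0→1) writes; counter now 1
#4 T1 CAS(0→1) fails; counter now 1
#5 T1 reads 1
#6 T2 reads 1
#7 T1 CAS(1→2) writes; counter now 2
#8 T1 reads 2
#9 T0 reads 2
#10 T0 CAS(2→3) writes; counter now 3
#11 T0 reads 3
#12 T0 CAS(3→4) writes; counter now 4
#13 T0 reads 4
#14 T0 CAS(4→5) writes; counter now 5
#15 T0 reads 5
#16 T1 CAS(2→3) fails; counter now 5
#17 T0 CAS(5→6) writes; counter now 6
#18 T2 CAS(1→2) fails; counter now 6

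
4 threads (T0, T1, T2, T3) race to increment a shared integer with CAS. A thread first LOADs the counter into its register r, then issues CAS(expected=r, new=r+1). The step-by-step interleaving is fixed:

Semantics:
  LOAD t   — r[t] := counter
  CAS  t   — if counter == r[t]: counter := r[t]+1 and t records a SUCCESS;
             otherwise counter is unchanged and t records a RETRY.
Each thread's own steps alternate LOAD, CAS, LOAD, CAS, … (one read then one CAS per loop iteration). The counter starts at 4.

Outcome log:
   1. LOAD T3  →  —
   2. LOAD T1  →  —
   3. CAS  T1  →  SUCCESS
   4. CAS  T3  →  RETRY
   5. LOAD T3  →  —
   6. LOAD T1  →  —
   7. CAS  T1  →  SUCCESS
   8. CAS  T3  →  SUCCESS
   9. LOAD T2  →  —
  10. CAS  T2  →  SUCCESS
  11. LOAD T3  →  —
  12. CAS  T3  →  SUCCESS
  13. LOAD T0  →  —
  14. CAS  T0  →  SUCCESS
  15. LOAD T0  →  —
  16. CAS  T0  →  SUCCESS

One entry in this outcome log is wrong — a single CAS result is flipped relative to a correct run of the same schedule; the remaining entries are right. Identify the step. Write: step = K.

Re-executing:
1. LOAD T3 → mem=4 r[T3]=4 [LOAD]
2. LOAD T1 → mem=4 r[T1]=4 [LOAD]
3. CAS T1 → mem=5 r[T1]=4 [OK]
4. CAS T3 → mem=5 r[T3]=4 [RETRY]
5. LOAD T3 → mem=5 r[T3]=5 [LOAD]
6. LOAD T1 → mem=5 r[T1]=5 [LOAD]
7. CAS T1 → mem=6 r[T1]=5 [OK]
8. CAS T3 → mem=6 r[T3]=5 [RETRY]
9. LOAD T2 → mem=6 r[T2]=6 [LOAD]
10. CAS T2 → mem=7 r[T2]=6 [OK]
11. LOAD T3 → mem=7 r[T3]=7 [LOAD]
12. CAS T3 → mem=8 r[T3]=7 [OK]
13. LOAD T0 → mem=8 r[T0]=8 [LOAD]
14. CAS T0 → mem=9 r[T0]=8 [OK]
15. LOAD T0 → mem=9 r[T0]=9 [LOAD]
16. CAS T0 → mem=10 r[T0]=9 [OK]
Mismatch at 8.

step = 8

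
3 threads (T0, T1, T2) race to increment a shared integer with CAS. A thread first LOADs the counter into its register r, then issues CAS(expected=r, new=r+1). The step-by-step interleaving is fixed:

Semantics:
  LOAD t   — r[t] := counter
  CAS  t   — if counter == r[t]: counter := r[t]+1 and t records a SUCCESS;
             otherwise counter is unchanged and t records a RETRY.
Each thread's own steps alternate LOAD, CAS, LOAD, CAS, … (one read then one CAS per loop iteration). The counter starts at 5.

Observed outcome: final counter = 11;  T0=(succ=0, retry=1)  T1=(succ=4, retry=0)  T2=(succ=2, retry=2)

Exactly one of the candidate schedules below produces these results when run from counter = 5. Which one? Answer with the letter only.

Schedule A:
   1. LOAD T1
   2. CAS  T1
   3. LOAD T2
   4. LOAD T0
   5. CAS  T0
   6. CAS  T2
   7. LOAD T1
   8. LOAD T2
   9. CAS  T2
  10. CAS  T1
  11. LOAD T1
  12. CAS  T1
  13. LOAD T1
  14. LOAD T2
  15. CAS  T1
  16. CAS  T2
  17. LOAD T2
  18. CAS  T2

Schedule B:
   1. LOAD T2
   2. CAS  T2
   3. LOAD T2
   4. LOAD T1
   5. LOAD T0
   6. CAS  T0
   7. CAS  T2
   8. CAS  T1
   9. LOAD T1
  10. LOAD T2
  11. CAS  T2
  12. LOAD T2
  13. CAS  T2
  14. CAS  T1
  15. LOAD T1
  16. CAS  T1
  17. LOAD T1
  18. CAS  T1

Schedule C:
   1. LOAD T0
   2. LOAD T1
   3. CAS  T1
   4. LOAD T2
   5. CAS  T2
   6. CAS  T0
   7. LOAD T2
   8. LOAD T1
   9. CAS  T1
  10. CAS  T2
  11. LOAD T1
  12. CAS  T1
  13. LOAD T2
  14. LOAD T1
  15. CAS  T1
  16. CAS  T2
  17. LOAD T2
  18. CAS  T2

Run C:
[1] T0.load  rd  (counter 5, T0.r 5)
[2] T1.load  rd  (counter 5, T1.r 5)
[3] T1.cas  hit  (counter 6, T1.r 5)
[4] T2.load  rd  (counter 6, T2.r 6)
[5] T2.cas  hit  (counter 7, T2.r 6)
[6] T0.cas  miss  (counter 7, T0.r 5)
[7] T2.load  rd  (counter 7, T2.r 7)
[8] T1.load  rd  (counter 7, T1.r 7)
[9] T1.cas  hit  (counter 8, T1.r 7)
[10] T2.cas  miss  (counter 8, T2.r 7)
[11] T1.load  rd  (counter 8, T1.r 8)
[12] T1.cas  hit  (counter 9, T1.r 8)
[13] T2.load  rd  (counter 9, T2.r 9)
[14] T1.load  rd  (counter 9, T1.r 9)
[15] T1.cas  hit  (counter 10, T1.r 9)
[16] T2.cas  miss  (counter 10, T2.r 9)
[17] T2.load  rd  (counter 10, T2.r 10)
[18] T2.cas  hit  (counter 11, T2.r 10)

C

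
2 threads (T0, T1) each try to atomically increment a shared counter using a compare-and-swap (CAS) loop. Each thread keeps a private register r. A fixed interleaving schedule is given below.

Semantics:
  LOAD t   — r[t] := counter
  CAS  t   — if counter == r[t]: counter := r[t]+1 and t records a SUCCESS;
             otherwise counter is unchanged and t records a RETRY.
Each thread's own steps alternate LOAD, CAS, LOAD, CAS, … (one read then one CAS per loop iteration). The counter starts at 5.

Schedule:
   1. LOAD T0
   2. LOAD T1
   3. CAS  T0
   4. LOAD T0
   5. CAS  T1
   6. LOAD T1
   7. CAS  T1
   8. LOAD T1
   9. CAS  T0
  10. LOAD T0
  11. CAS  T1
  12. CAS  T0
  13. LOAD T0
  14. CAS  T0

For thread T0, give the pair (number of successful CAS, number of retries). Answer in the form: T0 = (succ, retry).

T0 = (2, 2)

T0 LOAD — after: cnt=5, r=5 — load
T1 LOAD — after: cnt=5, r=5 — load
T0 CAS — after: cnt=6, r=5 — ok
T0 LOAD — after: cnt=6, r=6 — load
T1 CAS — after: cnt=6, r=5 — retry
T1 LOAD — after: cnt=6, r=6 — load
T1 CAS — after: cnt=7, r=6 — ok
T1 LOAD — after: cnt=7, r=7 — load
T0 CAS — after: cnt=7, r=6 — retry
T0 LOAD — after: cnt=7, r=7 — load
T1 CAS — after: cnt=8, r=7 — ok
T0 CAS — after: cnt=8, r=7 — retry
T0 LOAD — after: cnt=8, r=8 — load
T0 CAS — after: cnt=9, r=8 — ok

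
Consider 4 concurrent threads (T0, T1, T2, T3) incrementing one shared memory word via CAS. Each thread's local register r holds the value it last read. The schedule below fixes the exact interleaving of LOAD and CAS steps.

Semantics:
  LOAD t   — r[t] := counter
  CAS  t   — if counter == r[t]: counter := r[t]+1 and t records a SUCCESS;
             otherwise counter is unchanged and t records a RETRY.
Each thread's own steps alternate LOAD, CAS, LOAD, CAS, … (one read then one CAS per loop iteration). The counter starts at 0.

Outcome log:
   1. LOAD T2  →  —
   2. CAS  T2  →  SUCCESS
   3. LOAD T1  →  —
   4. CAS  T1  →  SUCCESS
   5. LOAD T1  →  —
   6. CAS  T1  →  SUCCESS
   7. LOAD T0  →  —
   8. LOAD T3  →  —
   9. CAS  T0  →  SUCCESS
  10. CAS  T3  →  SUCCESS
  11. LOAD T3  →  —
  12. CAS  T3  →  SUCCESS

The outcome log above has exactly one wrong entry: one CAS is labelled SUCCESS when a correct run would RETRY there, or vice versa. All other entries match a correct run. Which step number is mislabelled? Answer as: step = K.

Reference trace:
T2 LOAD — after: cnt=0, r=0 — load
T2 CAS — after: cnt=1, r=0 — ok
T1 LOAD — after: cnt=1, r=1 — load
T1 CAS — after: cnt=2, r=1 — ok
T1 LOAD — after: cnt=2, r=2 — load
T1 CAS — after: cnt=3, r=2 — ok
T0 LOAD — after: cnt=3, r=3 — load
T3 LOAD — after: cnt=3, r=3 — load
T0 CAS — after: cnt=4, r=3 — ok
T3 CAS — after: cnt=4, r=3 — retry
T3 LOAD — after: cnt=4, r=4 — load
T3 CAS — after: cnt=5, r=4 — ok
Flip is step 10.

step = 10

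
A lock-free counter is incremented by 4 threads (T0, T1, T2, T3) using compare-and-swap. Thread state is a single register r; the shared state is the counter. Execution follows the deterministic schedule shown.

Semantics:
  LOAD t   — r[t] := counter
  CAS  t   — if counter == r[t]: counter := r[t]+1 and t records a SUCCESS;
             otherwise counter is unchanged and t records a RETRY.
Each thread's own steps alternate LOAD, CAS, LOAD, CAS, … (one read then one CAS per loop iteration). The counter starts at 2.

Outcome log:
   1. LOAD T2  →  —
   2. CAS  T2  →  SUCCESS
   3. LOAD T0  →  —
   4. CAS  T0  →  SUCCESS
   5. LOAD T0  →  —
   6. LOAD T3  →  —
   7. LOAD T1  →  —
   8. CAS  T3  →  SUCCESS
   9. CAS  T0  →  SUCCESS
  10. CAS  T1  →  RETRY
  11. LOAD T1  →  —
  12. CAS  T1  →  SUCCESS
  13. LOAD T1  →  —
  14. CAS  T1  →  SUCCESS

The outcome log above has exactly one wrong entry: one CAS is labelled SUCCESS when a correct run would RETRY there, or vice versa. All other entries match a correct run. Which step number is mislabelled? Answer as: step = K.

Correct run:
T2 LOAD — after: cnt=2, r=2 — load
T2 CAS — after: cnt=3, r=2 — ok
T0 LOAD — after: cnt=3, r=3 — load
T0 CAS — after: cnt=4, r=3 — ok
T0 LOAD — after: cnt=4, r=4 — load
T3 LOAD — after: cnt=4, r=4 — load
T1 LOAD — after: cnt=4, r=4 — load
T3 CAS — after: cnt=5, r=4 — ok
T0 CAS — after: cnt=5, r=4 — retry
T1 CAS — after: cnt=5, r=4 — retry
T1 LOAD — after: cnt=5, r=5 — load
T1 CAS — after: cnt=6, r=5 — ok
T1 LOAD — after: cnt=6, r=6 — load
T1 CAS — after: cnt=7, r=6 — ok
Mismatch at 9.

step = 9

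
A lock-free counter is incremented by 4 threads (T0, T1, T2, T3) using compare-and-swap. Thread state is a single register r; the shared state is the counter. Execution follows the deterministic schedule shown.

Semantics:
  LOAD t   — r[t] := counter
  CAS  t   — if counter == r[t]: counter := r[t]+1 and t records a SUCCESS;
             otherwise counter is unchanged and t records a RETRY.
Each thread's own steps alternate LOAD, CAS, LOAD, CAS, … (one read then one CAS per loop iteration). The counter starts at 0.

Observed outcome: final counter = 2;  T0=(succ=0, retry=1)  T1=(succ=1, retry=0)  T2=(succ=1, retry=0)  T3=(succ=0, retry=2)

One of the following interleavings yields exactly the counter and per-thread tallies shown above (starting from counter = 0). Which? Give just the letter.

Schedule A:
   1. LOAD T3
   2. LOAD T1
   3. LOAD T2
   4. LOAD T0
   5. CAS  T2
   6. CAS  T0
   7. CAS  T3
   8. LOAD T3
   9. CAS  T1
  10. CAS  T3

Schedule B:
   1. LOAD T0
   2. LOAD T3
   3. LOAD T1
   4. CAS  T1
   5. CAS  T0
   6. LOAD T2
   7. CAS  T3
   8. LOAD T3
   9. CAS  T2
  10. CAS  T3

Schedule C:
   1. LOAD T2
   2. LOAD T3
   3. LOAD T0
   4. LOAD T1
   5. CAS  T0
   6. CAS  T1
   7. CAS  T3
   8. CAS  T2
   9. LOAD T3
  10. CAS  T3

B

Run B:
step 1: T0 LOAD ⇒ load; ctr=0 reg=0
step 2: T3 LOAD ⇒ load; ctr=0 reg=0
step 3: T1 LOAD ⇒ load; ctr=0 reg=0
step 4: T1 CAS ⇒ ok; ctr=1 reg=0
step 5: T0 CAS ⇒ retry; ctr=1 reg=0
step 6: T2 LOAD ⇒ load; ctr=1 reg=1
step 7: T3 CAS ⇒ retry; ctr=1 reg=0
step 8: T3 LOAD ⇒ load; ctr=1 reg=1
step 9: T2 CAS ⇒ ok; ctr=2 reg=1
step 10: T3 CAS ⇒ retry; ctr=2 reg=1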